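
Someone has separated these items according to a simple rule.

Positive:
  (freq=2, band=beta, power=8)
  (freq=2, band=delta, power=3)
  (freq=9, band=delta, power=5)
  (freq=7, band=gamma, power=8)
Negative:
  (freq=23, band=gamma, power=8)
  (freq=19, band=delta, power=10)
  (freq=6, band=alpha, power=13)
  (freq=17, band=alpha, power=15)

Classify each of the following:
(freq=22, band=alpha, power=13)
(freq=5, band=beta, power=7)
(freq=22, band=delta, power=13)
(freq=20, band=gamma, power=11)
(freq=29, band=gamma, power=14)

The common property of the 'Positive' items is: freq ≤ 9 AND power ≤ 8. No 'Negative' item has it.
(freq=22, band=alpha, power=13): Negative (freq = 22, power = 13). (freq=5, band=beta, power=7): Positive (freq = 5, power = 7). (freq=22, band=delta, power=13): Negative (freq = 22, power = 13). (freq=20, band=gamma, power=11): Negative (freq = 20, power = 11). (freq=29, band=gamma, power=14): Negative (freq = 29, power = 14).

Negative, Positive, Negative, Negative, Negative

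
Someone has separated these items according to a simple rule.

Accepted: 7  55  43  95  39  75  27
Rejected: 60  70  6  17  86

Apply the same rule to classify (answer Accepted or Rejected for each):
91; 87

Rule: ≡ 3 (mod 4). This holds for each 'Accepted' example and fails for each 'Rejected' one.
91: 91 mod 4 = 3, fits → Accepted. 87: 87 mod 4 = 3, fits → Accepted.

Accepted, Accepted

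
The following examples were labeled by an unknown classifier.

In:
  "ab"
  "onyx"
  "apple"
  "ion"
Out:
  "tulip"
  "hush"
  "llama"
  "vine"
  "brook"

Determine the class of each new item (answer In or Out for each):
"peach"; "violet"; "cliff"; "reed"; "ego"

Out, Out, Out, Out, In

Looking at the examples, the only property every 'In' case has and every 'Out' case lacks is: starts with a vowel.
"peach" — starts with 'p', hence Out.
"violet" — starts with 'v', hence Out.
"cliff" — starts with 'c', hence Out.
"reed" — starts with 'r', hence Out.
"ego" — starts with 'e', hence In.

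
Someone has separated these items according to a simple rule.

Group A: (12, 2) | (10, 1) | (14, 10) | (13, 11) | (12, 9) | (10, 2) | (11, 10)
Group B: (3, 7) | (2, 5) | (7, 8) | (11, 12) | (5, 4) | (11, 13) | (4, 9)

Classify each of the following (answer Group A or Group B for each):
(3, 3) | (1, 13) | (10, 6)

The distinguishing property — first > second AND sum ≥ 10 — holds for all the 'Group A' cases and none of the 'Group B' cases.
(3, 3): Group B (3 = 3, 3+3 = 6).
(1, 13): Group B (1 < 13, 1+13 = 14).
(10, 6): Group A (10 > 6, 10+6 = 16).

Group B, Group B, Group A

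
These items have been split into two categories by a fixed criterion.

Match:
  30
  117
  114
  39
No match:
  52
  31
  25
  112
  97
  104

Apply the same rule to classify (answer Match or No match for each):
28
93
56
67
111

No match, Match, No match, No match, Match

All 'Match' examples share one property — multiple of 3 — and every 'No match' example lacks it.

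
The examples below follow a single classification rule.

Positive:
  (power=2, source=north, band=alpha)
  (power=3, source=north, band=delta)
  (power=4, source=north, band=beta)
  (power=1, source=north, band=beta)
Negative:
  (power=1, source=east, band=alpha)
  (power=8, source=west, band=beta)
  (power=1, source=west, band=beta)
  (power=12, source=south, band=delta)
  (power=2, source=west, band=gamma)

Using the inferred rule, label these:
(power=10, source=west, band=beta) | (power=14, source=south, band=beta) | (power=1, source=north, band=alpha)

Negative, Negative, Positive

Looking at the examples, the only property every 'Positive' case has and every 'Negative' case lacks is: source is north.
(power=10, source=west, band=beta): Negative (source is west). (power=14, source=south, band=beta): Negative (source is south). (power=1, source=north, band=alpha): Positive (source is north).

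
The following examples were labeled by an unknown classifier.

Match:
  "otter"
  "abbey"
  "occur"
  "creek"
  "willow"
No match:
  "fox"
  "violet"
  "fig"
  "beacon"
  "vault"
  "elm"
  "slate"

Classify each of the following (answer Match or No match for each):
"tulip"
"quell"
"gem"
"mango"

The simplest hypothesis consistent with all the labels is: has a double letter.
"tulip": No match (no doubled letter). "quell": Match ('ll' doubled). "gem": No match (no doubled letter). "mango": No match (no doubled letter).

No match, Match, No match, No match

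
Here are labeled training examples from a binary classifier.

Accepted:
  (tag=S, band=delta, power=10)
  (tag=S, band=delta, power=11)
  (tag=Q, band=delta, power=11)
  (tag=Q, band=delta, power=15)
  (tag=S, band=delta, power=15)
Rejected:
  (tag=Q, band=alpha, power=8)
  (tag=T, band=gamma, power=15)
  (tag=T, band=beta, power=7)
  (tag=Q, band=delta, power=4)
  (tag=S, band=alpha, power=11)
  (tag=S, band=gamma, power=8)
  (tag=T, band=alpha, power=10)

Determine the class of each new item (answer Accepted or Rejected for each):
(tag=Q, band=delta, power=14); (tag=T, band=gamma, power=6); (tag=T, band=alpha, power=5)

All 'Accepted' examples share one property — band is delta AND power ≥ 7 — and every 'Rejected' example lacks it.
(tag=Q, band=delta, power=14) — band is delta, power = 14, hence Accepted.
(tag=T, band=gamma, power=6) — band is gamma, power = 6, hence Rejected.
(tag=T, band=alpha, power=5) — band is alpha, power = 5, hence Rejected.

Accepted, Rejected, Rejected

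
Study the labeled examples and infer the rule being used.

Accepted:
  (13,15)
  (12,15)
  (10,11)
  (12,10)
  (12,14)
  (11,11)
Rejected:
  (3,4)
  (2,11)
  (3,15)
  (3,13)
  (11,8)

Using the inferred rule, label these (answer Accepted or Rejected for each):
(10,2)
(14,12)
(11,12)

Rejected, Accepted, Accepted

The rule appears to be: sum ≥ 21.
Rejected: (10,2), since 10+2 = 12.
Accepted: (14,12), since 14+12 = 26.
Accepted: (11,12), since 11+12 = 23.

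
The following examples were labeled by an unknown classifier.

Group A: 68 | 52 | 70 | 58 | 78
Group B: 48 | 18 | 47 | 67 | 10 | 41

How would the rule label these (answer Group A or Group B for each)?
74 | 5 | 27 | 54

'Group A' ⟺ even AND at least 52.
74 → 74 is even, 74 ≥ 52 → Group A. 5 → 5 is odd, 5 < 52 → Group B. 27 → 27 is odd, 27 < 52 → Group B. 54 → 54 is even, 54 ≥ 52 → Group A.

Group A, Group B, Group B, Group A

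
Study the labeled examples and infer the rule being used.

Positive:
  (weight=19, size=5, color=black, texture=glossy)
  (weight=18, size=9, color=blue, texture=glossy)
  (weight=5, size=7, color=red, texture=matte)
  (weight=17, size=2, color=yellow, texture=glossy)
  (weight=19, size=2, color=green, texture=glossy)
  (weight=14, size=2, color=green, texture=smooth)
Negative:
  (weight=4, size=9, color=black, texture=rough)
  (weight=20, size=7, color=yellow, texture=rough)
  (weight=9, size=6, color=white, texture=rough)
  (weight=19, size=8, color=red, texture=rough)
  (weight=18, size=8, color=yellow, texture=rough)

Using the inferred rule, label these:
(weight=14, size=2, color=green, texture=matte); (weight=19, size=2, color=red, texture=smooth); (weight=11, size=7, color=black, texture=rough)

Positive, Positive, Negative

Every 'Positive' example satisfies: texture is not rough. None of the 'Negative' examples do.
(weight=14, size=2, color=green, texture=matte) → texture is matte → Positive. (weight=19, size=2, color=red, texture=smooth) → texture is smooth → Positive. (weight=11, size=7, color=black, texture=rough) → texture is rough → Negative.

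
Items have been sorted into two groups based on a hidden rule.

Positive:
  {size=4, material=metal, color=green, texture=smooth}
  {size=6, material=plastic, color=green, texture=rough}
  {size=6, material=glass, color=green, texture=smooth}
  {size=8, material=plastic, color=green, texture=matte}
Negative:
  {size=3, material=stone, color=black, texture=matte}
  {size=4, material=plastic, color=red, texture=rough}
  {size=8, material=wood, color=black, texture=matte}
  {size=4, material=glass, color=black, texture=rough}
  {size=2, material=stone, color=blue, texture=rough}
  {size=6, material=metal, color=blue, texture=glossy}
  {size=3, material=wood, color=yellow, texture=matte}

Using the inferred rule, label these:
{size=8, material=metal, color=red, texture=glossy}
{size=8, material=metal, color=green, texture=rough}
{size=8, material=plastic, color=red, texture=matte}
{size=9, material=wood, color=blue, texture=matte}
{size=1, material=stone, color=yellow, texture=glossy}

The distinguishing property — color is green — holds for all the 'Positive' cases and none of the 'Negative' cases.
{size=8, material=metal, color=red, texture=glossy}: color is red — does not fit, so Negative.
{size=8, material=metal, color=green, texture=rough}: color is green — qualifies, so Positive.
{size=8, material=plastic, color=red, texture=matte}: color is red — does not fit, so Negative.
{size=9, material=wood, color=blue, texture=matte}: color is blue — does not fit, so Negative.
{size=1, material=stone, color=yellow, texture=glossy}: color is yellow — does not fit, so Negative.

Negative, Positive, Negative, Negative, Negative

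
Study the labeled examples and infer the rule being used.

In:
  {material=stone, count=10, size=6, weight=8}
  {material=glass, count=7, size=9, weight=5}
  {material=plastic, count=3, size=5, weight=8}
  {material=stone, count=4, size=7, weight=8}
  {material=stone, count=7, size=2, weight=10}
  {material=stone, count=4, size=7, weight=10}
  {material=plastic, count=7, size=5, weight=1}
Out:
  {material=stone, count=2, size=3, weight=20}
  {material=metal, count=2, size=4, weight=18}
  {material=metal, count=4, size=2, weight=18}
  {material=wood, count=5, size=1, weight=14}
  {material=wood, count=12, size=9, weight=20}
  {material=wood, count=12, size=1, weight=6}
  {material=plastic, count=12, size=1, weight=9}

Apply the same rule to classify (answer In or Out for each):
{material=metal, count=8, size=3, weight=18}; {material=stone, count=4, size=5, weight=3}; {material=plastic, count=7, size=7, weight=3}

Out, In, In

A rule that fits every label: size ≥ 2 AND weight ≤ 10 — true of each 'In' example, false of each 'Out' one.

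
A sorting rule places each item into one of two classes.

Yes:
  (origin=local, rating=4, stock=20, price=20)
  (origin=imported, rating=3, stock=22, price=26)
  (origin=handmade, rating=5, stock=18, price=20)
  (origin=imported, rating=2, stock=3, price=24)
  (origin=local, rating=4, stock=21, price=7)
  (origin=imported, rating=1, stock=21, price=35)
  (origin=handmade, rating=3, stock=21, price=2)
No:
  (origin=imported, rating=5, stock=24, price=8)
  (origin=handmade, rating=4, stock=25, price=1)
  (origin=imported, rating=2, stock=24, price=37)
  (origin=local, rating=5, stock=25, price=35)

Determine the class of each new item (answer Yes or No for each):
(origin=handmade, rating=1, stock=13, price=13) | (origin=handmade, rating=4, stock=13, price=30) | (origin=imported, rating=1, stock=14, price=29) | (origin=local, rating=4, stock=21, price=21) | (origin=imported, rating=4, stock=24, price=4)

Yes, Yes, Yes, Yes, No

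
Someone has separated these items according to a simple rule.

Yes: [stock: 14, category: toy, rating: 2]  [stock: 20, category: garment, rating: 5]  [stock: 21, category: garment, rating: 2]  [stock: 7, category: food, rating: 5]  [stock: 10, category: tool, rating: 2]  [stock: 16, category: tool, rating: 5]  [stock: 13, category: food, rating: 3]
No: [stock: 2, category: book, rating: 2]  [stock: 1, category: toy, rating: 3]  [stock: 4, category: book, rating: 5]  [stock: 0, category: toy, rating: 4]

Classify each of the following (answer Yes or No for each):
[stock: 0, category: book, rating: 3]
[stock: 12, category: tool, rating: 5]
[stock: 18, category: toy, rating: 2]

All 'Yes' examples share one property — stock ≥ 7 — and every 'No' example lacks it.

No, Yes, Yes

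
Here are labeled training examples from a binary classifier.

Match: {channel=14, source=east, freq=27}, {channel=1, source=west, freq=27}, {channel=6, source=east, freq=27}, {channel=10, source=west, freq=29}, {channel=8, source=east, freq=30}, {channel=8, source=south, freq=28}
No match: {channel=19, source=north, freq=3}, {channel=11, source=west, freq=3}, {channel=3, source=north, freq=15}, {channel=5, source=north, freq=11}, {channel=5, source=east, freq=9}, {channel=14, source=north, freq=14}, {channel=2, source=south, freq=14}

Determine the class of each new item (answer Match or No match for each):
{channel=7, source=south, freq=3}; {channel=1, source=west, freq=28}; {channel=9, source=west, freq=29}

No match, Match, Match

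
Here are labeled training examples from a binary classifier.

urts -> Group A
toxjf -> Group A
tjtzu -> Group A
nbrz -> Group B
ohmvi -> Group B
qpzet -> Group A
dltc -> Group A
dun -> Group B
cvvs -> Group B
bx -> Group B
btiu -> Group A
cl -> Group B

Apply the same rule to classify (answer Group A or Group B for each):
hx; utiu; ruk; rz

Looking at the examples, the only property every 'Group A' case has and every 'Group B' case lacks is: contains 't'.

Group B, Group A, Group B, Group B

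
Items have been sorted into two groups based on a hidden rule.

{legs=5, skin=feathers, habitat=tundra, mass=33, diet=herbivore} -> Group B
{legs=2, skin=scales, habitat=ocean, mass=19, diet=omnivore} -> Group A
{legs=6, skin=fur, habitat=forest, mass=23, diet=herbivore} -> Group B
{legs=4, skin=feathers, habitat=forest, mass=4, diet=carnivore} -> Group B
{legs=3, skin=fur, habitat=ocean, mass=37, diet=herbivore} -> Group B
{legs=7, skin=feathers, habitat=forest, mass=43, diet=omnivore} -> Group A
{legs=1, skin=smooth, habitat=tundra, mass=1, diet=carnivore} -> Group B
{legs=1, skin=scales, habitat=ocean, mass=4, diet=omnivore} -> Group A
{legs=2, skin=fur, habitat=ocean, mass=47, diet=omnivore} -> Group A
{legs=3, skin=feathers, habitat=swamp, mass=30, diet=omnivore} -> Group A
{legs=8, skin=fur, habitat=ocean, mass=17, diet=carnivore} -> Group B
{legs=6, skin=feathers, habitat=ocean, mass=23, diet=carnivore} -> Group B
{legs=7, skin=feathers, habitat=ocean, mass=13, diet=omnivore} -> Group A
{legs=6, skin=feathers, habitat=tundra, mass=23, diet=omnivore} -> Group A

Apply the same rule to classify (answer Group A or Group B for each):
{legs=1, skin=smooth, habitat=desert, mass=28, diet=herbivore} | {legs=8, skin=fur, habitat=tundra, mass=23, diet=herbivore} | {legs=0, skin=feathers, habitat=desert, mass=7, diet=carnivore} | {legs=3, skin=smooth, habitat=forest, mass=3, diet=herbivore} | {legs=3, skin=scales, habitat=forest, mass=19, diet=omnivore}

Group B, Group B, Group B, Group B, Group A

The simplest hypothesis consistent with all the labels is: diet is omnivore.
{legs=1, skin=smooth, habitat=desert, mass=28, diet=herbivore}: Group B (diet is herbivore). {legs=8, skin=fur, habitat=tundra, mass=23, diet=herbivore}: Group B (diet is herbivore). {legs=0, skin=feathers, habitat=desert, mass=7, diet=carnivore}: Group B (diet is carnivore). {legs=3, skin=smooth, habitat=forest, mass=3, diet=herbivore}: Group B (diet is herbivore). {legs=3, skin=scales, habitat=forest, mass=19, diet=omnivore}: Group A (diet is omnivore).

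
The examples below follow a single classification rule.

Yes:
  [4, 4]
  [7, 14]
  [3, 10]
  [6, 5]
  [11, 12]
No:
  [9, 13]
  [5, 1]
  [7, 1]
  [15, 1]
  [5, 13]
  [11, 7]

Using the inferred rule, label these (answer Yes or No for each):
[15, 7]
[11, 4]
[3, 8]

No, Yes, Yes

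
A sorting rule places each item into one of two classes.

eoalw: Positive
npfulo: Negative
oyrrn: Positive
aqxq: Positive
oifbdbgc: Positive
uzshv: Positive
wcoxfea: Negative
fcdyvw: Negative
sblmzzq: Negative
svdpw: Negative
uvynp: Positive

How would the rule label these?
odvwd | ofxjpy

Positive, Positive

A rule that fits every label: starts with a vowel — true of each 'Positive' example, false of each 'Negative' one.
Positive: odvwd, since starts with 'o'.
Positive: ofxjpy, since starts with 'o'.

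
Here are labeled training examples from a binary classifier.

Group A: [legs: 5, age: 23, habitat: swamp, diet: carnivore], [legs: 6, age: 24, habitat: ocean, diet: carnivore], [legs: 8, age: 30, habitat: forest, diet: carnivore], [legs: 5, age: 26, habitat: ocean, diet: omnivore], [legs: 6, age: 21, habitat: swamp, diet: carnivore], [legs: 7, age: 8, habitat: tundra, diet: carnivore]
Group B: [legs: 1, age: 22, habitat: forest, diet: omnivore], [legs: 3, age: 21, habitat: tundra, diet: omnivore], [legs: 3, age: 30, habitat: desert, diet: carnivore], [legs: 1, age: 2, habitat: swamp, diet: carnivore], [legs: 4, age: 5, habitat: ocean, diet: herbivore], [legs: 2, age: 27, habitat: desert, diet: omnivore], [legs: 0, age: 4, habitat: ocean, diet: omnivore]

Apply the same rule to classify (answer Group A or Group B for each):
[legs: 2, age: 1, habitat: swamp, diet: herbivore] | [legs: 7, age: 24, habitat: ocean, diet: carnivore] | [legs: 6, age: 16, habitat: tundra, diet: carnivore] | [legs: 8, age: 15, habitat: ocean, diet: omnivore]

The classifier is using: legs ≥ 5.
[legs: 2, age: 1, habitat: swamp, diet: herbivore] → legs = 2 → Group B.
[legs: 7, age: 24, habitat: ocean, diet: carnivore] → legs = 7 → Group A.
[legs: 6, age: 16, habitat: tundra, diet: carnivore] → legs = 6 → Group A.
[legs: 8, age: 15, habitat: ocean, diet: omnivore] → legs = 8 → Group A.

Group B, Group A, Group A, Group A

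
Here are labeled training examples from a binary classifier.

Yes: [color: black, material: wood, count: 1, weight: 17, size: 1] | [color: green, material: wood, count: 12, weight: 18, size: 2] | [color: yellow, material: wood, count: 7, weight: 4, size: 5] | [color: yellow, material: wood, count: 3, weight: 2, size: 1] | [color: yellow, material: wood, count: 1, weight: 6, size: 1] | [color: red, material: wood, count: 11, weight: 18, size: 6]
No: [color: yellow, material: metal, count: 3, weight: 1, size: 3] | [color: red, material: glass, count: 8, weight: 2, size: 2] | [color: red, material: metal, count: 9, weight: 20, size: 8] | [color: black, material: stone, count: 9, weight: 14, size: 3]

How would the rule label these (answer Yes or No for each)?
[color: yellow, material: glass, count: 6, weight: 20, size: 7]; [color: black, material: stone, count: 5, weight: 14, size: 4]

Rule: material is wood. This holds for each 'Yes' example and fails for each 'No' one.
No: [color: yellow, material: glass, count: 6, weight: 20, size: 7], since material is glass.
No: [color: black, material: stone, count: 5, weight: 14, size: 4], since material is stone.

No, No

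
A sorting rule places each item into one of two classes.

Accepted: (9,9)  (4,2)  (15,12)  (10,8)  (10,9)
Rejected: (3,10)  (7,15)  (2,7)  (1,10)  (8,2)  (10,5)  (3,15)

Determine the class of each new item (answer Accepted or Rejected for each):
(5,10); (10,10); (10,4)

The common property of the 'Accepted' items is: |first − second| ≤ 3. No 'Rejected' item has it.

Rejected, Accepted, Rejected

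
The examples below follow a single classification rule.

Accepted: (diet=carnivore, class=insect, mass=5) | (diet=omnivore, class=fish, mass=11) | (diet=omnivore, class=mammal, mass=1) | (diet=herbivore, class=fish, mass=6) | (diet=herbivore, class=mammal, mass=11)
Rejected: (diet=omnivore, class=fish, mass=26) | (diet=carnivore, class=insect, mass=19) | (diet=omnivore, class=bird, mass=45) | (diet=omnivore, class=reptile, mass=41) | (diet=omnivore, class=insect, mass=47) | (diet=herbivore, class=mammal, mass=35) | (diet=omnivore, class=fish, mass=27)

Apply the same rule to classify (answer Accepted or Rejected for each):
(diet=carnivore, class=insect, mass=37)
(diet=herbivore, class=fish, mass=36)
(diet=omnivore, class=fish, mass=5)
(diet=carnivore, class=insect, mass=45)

All 'Accepted' examples share one property — mass ≤ 11 — and every 'Rejected' example lacks it.

Rejected, Rejected, Accepted, Rejected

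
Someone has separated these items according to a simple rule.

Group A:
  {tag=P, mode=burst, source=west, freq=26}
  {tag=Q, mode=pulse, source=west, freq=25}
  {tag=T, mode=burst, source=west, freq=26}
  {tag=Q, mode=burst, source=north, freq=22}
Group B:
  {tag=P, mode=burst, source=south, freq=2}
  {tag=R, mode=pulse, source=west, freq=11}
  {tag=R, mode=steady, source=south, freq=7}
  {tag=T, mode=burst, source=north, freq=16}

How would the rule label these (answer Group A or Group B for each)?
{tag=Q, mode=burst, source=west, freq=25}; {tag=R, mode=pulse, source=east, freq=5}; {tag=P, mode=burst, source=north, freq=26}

The distinguishing property — freq ≥ 22 — holds for all the 'Group A' cases and none of the 'Group B' cases.

Group A, Group B, Group A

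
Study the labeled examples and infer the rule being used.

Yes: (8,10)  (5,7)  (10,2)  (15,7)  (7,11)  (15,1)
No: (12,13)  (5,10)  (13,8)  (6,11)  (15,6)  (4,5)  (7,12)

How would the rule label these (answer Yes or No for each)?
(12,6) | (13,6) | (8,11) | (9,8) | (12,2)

The distinguishing property — sum is even — holds for all the 'Yes' cases and none of the 'No' cases.
(12,6) — 12+6 = 18, hence Yes. (13,6) — 13+6 = 19, hence No. (8,11) — 8+11 = 19, hence No. (9,8) — 9+8 = 17, hence No. (12,2) — 12+2 = 14, hence Yes.

Yes, No, No, No, Yes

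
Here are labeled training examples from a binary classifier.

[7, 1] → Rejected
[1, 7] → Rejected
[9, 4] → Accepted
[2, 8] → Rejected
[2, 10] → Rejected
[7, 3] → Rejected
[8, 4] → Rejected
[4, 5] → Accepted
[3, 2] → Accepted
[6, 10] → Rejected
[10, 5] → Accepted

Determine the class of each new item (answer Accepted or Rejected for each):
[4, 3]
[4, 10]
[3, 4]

Accepted, Rejected, Accepted

The pattern is that an item is 'Accepted' exactly when: sum is odd.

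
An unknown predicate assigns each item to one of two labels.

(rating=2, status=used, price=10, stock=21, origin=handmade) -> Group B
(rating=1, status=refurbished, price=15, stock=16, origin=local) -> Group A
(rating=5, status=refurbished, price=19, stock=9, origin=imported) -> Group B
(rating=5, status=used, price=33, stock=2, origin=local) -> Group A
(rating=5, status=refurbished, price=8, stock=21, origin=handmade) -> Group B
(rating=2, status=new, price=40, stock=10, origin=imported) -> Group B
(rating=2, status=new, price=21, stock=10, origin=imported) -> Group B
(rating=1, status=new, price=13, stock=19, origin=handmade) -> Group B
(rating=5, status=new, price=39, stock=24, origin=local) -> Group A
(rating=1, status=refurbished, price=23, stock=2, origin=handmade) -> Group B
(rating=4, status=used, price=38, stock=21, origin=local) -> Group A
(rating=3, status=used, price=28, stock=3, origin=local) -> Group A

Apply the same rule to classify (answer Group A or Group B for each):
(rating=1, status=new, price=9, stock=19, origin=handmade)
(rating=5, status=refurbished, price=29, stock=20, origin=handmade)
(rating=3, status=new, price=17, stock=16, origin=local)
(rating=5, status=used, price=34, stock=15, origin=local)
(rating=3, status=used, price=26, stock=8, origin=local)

Group B, Group B, Group A, Group A, Group A

The rule appears to be: origin is local.
(rating=1, status=new, price=9, stock=19, origin=handmade) → origin is handmade → Group B. (rating=5, status=refurbished, price=29, stock=20, origin=handmade) → origin is handmade → Group B. (rating=3, status=new, price=17, stock=16, origin=local) → origin is local → Group A. (rating=5, status=used, price=34, stock=15, origin=local) → origin is local → Group A. (rating=3, status=used, price=26, stock=8, origin=local) → origin is local → Group A.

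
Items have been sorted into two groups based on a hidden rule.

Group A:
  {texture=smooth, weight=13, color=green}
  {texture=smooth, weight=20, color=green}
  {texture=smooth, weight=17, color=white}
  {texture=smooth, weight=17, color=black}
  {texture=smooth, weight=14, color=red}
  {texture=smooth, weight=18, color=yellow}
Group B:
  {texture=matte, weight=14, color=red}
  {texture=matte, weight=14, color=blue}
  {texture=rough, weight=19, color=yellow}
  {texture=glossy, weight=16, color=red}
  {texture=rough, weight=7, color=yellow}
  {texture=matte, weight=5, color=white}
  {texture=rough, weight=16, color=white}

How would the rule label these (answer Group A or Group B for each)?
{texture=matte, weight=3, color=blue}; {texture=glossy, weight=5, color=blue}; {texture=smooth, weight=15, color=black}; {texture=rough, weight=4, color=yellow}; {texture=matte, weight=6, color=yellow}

The pattern is that an item is 'Group A' exactly when: texture is smooth.

Group B, Group B, Group A, Group B, Group B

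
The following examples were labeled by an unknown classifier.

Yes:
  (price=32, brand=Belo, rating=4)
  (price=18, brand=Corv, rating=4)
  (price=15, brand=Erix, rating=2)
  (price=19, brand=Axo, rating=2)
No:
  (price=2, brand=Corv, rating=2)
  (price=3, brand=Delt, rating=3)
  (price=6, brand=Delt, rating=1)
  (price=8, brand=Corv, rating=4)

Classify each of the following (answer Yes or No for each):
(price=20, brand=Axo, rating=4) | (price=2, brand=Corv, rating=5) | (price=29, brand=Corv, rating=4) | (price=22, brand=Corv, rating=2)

Yes, No, Yes, Yes

The classifier is using: price ≥ 15.
(price=20, brand=Axo, rating=4) — price = 20, hence Yes.
(price=2, brand=Corv, rating=5) — price = 2, hence No.
(price=29, brand=Corv, rating=4) — price = 29, hence Yes.
(price=22, brand=Corv, rating=2) — price = 22, hence Yes.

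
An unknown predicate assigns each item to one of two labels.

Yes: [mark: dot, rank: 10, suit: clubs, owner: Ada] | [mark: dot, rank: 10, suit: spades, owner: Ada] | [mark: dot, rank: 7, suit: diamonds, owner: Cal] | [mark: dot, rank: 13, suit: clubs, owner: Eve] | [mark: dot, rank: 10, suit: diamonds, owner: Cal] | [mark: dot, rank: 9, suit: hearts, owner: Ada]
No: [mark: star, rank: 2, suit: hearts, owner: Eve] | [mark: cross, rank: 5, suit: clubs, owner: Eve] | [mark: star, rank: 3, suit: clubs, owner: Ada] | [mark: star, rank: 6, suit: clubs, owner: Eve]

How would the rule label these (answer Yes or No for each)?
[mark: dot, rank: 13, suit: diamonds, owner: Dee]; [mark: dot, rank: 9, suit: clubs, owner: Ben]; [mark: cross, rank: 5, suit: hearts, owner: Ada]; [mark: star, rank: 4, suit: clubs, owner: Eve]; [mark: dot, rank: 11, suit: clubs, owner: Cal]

Yes, Yes, No, No, Yes

One predicate separates the groups cleanly: mark is dot.
[mark: dot, rank: 13, suit: diamonds, owner: Dee]: mark is dot, checks out → Yes.
[mark: dot, rank: 9, suit: clubs, owner: Ben]: mark is dot, checks out → Yes.
[mark: cross, rank: 5, suit: hearts, owner: Ada]: mark is cross, does not satisfy this → No.
[mark: star, rank: 4, suit: clubs, owner: Eve]: mark is star, does not satisfy this → No.
[mark: dot, rank: 11, suit: clubs, owner: Cal]: mark is dot, checks out → Yes.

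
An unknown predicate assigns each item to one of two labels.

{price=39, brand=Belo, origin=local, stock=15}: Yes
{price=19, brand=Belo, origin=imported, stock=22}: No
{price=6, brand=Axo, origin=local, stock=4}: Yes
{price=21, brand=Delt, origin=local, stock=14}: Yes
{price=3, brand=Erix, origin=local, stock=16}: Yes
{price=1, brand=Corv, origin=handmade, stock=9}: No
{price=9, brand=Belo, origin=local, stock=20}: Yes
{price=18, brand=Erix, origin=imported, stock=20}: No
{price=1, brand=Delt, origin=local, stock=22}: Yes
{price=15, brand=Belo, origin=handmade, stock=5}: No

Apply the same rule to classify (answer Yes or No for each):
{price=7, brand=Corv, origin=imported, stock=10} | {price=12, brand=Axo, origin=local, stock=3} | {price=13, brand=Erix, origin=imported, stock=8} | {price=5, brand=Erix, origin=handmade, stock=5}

The simplest hypothesis consistent with all the labels is: origin is local.
{price=7, brand=Corv, origin=imported, stock=10}: No (origin is imported).
{price=12, brand=Axo, origin=local, stock=3}: Yes (origin is local).
{price=13, brand=Erix, origin=imported, stock=8}: No (origin is imported).
{price=5, brand=Erix, origin=handmade, stock=5}: No (origin is handmade).

No, Yes, No, No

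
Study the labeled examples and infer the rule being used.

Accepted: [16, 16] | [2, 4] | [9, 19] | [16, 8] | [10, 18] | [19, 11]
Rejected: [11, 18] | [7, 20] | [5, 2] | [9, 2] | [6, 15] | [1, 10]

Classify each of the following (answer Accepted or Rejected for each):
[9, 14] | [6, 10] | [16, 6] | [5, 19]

Rejected, Accepted, Accepted, Accepted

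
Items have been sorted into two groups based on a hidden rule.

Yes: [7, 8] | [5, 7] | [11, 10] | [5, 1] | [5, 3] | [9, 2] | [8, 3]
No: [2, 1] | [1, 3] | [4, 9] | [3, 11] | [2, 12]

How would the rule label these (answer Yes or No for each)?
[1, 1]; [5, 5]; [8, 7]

Rule: first ≥ 5. This holds for each 'Yes' example and fails for each 'No' one.
[1, 1] — first 1, hence No. [5, 5] — first 5, hence Yes. [8, 7] — first 8, hence Yes.

No, Yes, Yes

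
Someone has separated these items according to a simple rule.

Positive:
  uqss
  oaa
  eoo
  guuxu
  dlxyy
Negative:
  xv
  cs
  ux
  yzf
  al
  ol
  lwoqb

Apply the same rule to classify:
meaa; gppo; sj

Positive, Positive, Negative

Rule: has a double letter. This holds for each 'Positive' example and fails for each 'Negative' one.
Positive: meaa, since 'aa' doubled. Positive: gppo, since 'pp' doubled. Negative: sj, since no doubled letter.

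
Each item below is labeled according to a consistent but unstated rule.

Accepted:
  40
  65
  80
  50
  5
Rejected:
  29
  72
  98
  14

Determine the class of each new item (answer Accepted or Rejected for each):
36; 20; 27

Rejected, Accepted, Rejected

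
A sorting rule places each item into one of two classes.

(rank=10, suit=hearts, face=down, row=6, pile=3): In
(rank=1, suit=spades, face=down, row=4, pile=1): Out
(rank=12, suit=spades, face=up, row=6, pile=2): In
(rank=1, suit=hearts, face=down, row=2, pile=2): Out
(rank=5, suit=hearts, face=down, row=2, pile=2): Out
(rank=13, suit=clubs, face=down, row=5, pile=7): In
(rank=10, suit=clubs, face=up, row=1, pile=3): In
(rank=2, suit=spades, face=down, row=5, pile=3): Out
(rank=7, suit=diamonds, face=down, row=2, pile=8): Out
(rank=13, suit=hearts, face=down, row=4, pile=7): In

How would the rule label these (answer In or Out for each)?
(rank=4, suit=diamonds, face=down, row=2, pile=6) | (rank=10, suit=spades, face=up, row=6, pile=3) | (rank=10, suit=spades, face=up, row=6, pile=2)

Out, In, In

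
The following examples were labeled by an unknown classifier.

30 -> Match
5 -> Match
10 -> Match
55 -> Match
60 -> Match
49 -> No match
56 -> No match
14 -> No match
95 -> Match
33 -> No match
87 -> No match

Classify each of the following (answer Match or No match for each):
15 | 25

A rule that fits every label: multiple of 5 — true of each 'Match' example, false of each 'No match' one.

Match, Match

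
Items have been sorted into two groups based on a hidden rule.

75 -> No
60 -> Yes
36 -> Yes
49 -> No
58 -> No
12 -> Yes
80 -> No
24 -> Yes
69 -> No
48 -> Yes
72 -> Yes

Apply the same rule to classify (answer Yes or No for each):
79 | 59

The pattern is that an item is 'Yes' exactly when: multiple of 6.
79 — 79 = 6·13 + 1, hence No.
59 — 59 = 6·9 + 5, hence No.

No, No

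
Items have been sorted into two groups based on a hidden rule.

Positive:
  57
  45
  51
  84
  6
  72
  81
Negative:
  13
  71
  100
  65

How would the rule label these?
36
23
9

'Positive' ⟺ multiple of 3.
36: Positive (36 = 3·12). 23: Negative (23 = 3·7 + 2). 9: Positive (9 = 3·3).

Positive, Negative, Positive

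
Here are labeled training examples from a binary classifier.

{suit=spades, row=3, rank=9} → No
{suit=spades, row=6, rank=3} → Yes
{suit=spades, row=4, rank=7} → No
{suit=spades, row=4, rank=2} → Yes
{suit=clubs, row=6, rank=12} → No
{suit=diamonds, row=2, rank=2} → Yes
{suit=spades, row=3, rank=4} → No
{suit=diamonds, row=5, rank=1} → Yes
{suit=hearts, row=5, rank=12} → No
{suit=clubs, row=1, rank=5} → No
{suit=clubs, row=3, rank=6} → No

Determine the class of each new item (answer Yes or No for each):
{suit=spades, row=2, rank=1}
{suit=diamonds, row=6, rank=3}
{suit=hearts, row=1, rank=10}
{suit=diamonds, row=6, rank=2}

Yes, Yes, No, Yes

The pattern is that an item is 'Yes' exactly when: rank ≤ 3.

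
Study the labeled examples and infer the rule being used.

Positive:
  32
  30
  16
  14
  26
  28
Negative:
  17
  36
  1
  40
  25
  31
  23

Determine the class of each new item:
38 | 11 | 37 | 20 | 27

Negative, Negative, Negative, Positive, Negative

Every 'Positive' example satisfies: even AND at most 32. None of the 'Negative' examples do.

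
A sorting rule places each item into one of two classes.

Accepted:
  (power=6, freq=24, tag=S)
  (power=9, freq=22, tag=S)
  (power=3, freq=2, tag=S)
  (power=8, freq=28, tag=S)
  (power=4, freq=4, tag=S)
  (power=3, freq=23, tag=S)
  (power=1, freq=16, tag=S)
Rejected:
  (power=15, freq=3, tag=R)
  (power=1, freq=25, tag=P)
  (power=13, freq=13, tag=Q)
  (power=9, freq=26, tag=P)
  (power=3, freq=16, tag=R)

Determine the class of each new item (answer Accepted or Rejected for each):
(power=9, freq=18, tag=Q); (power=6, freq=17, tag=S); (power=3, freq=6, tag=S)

Rejected, Accepted, Accepted

Rule: tag is S. This holds for each 'Accepted' example and fails for each 'Rejected' one.
(power=9, freq=18, tag=Q) → tag is Q → Rejected.
(power=6, freq=17, tag=S) → tag is S → Accepted.
(power=3, freq=6, tag=S) → tag is S → Accepted.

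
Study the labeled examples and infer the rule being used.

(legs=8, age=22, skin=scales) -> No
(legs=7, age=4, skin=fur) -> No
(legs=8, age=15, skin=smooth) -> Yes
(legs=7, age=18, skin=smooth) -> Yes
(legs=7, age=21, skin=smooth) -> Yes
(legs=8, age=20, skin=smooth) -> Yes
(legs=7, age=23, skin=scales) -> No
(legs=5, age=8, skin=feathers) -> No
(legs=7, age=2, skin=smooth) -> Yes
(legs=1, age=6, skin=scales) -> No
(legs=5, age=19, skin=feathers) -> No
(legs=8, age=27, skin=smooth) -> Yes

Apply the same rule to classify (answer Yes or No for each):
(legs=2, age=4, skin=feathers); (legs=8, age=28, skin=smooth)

Comparing the two groups points to one rule — skin is smooth.
(legs=2, age=4, skin=feathers) — skin is feathers, hence No. (legs=8, age=28, skin=smooth) — skin is smooth, hence Yes.

No, Yes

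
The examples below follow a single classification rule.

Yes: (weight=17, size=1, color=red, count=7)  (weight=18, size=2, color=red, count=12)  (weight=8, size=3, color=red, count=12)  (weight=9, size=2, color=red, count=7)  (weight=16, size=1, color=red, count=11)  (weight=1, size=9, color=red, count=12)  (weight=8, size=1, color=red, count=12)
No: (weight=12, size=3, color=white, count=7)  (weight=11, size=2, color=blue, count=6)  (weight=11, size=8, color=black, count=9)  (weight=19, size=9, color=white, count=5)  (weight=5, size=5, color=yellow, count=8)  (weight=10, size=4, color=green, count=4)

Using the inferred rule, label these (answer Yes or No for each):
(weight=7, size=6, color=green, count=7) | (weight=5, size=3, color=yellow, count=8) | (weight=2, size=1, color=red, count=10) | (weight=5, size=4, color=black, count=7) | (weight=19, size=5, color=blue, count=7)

No, No, Yes, No, No

Comparing the two groups points to one rule — color is red.
(weight=7, size=6, color=green, count=7): No (color is green). (weight=5, size=3, color=yellow, count=8): No (color is yellow). (weight=2, size=1, color=red, count=10): Yes (color is red). (weight=5, size=4, color=black, count=7): No (color is black). (weight=19, size=5, color=blue, count=7): No (color is blue).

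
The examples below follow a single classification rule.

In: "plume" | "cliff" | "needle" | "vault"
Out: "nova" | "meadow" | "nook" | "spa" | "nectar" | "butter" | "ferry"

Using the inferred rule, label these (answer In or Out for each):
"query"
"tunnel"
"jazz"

Out, In, Out

Every 'In' example satisfies: contains 'l'. None of the 'Out' examples do.
"query" — no 'l', hence Out. "tunnel" — has 'l', hence In. "jazz" — no 'l', hence Out.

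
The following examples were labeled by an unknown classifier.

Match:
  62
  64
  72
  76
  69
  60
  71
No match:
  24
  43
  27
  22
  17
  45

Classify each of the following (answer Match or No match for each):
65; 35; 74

Match, No match, Match

'Match' ⟺ at least 60.
Match: 65, since 65 ≥ 60.
No match: 35, since 35 < 60.
Match: 74, since 74 ≥ 60.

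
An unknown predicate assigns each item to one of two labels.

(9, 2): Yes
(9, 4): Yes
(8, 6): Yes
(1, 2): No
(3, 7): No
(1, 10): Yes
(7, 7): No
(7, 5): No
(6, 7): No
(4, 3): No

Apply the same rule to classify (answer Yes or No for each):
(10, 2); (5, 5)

'Yes' ⟺ max ≥ 8.

Yes, No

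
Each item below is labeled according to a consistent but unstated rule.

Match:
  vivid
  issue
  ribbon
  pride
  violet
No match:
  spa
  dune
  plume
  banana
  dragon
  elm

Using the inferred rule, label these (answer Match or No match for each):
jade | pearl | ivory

Rule: contains 'i'. This holds for each 'Match' example and fails for each 'No match' one.

No match, No match, Match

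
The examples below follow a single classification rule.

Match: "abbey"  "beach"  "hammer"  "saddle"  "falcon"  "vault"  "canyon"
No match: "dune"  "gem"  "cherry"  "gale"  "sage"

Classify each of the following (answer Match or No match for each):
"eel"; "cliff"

No match, No match

The distinguishing property — length ≥ 5 AND contains 'a' — holds for all the 'Match' cases and none of the 'No match' cases.
"eel": length 3, no 'a' — does not satisfy this, so No match. "cliff": length 5, no 'a' — does not satisfy this, so No match.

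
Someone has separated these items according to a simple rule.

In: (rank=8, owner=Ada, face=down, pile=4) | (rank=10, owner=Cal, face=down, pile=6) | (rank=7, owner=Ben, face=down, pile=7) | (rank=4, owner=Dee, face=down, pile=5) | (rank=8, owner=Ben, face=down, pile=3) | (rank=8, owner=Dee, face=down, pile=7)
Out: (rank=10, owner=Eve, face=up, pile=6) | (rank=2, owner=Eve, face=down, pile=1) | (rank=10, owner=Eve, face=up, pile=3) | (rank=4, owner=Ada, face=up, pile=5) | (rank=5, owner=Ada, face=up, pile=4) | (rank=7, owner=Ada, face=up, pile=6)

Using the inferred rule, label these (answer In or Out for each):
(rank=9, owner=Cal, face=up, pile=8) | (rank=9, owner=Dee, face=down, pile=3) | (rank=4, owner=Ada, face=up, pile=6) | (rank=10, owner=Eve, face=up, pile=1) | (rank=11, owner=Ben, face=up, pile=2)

Out, In, Out, Out, Out

'In' ⟺ face is down AND pile ≥ 3.
(rank=9, owner=Cal, face=up, pile=8) — face is up, pile = 8, hence Out.
(rank=9, owner=Dee, face=down, pile=3) — face is down, pile = 3, hence In.
(rank=4, owner=Ada, face=up, pile=6) — face is up, pile = 6, hence Out.
(rank=10, owner=Eve, face=up, pile=1) — face is up, pile = 1, hence Out.
(rank=11, owner=Ben, face=up, pile=2) — face is up, pile = 2, hence Out.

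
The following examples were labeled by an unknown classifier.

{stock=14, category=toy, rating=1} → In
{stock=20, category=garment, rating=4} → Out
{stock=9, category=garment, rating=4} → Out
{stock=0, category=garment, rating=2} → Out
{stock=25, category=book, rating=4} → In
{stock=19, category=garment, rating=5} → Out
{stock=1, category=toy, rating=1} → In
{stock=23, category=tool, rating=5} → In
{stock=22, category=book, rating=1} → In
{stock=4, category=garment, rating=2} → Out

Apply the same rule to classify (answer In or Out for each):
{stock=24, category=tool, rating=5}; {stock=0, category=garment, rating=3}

One predicate separates the groups cleanly: category is not garment.
{stock=24, category=tool, rating=5} → category is tool → In. {stock=0, category=garment, rating=3} → category is garment → Out.

In, Out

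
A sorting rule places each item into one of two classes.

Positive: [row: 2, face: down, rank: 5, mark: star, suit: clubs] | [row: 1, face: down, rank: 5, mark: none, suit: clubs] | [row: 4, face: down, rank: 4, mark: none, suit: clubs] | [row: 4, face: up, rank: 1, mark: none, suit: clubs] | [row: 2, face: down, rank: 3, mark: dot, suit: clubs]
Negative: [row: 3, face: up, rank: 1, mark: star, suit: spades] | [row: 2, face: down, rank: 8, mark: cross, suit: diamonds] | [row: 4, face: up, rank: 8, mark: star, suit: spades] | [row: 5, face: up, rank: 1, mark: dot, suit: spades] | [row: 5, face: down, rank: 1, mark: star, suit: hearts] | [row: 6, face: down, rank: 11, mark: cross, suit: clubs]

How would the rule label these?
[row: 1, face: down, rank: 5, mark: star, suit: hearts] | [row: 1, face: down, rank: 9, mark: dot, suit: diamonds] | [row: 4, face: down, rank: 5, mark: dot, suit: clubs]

Negative, Negative, Positive

'Positive' ⟺ suit is clubs AND row ≤ 4.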